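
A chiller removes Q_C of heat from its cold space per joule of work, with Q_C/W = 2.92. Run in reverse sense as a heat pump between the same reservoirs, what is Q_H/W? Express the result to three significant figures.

The first law on one cycle gives Q_H = Q_C + W, so Q_H/W = Q_C/W + 1.
COP_HP = COP_R + 1 = 2.92 + 1 = 3.92.

3.92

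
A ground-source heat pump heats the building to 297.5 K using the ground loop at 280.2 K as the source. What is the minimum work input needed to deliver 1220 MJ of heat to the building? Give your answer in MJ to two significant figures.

The reservoir spacing is ΔT = 297.5 − 280.2 = 17.30 K.
The reversible limit is COP_HP = T_H/ΔT = 17.20, so W_min = Q_H/COP = Q_H·ΔT/T_H.
W_min = 1220 × 17.30/297.50 = 70.94 MJ.

71 MJ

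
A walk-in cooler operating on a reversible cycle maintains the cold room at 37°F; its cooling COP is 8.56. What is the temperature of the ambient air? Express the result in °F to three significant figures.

COP_R = T_C/(T_H − T_C) gives T_H − T_C = T_C/COP.
With T_C = 275.93 K, T_H = 275.93 × (1 + 1/8.56) = 308.16 K.
Converting, 308.16 K = 95.02°F.

95.0 °F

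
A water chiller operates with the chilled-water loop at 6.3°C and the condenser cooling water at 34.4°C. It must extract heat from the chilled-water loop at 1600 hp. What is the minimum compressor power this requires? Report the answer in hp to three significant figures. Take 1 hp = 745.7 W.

In absolute terms T_C = 279.45 K and T_H = 307.55 K, so ΔT = 28.10 K.
COP_Carnot = T_C/ΔT = 279.45/28.10 = 9.945.
Ẇ_min = Q̇/COP_Carnot = 1600/9.945 = 160.9 hp.

161 hp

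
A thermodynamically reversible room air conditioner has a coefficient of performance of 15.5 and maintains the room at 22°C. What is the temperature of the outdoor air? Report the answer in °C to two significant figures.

COP_R = T_C/(T_H − T_C) gives T_H − T_C = T_C/COP.
With T_C = 295.15 K, T_H = 295.15 × (1 + 1/15.5) = 314.19 K.
Converting, 314.19 K = 41.04°C.

41 °C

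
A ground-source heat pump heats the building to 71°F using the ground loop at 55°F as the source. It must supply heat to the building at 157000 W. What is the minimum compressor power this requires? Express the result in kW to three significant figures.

4.73 kW

In absolute terms T_C = 285.93 K and T_H = 294.82 K, so ΔT = 8.889 K.
COP_Carnot = T_H/ΔT = 294.82/8.889 = 33.17.
Ẇ_min = Q̇/COP_Carnot = 157000/33.17 = 4734 W = 4.734 kW.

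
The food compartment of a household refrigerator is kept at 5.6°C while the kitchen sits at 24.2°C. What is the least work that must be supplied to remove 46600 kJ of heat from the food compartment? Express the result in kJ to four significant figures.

3109 kJ

In absolute terms T_C = 278.75 K and T_H = 297.35 K, so ΔT = 18.60 K.
The reversible limit is COP_R = T_C/ΔT = 14.99, so W_min = Q_C/COP = Q_C·ΔT/T_C.
W_min = 46600 × 18.60/278.75 = 3109 kJ.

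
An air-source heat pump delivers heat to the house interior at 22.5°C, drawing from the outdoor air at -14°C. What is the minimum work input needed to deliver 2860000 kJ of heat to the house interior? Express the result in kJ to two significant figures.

350000 kJ

In absolute terms T_C = 259.15 K and T_H = 295.65 K, so ΔT = 36.50 K.
The reversible limit is COP_HP = T_H/ΔT = 8.100, so W_min = Q_H/COP = Q_H·ΔT/T_H.
W_min = 2860000 × 36.50/295.65 = 353100 kJ.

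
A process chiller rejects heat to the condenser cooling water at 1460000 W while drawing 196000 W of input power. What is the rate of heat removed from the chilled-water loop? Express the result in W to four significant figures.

For a cyclic device the first law requires Q̇_H = Q̇_C + Ẇ.
Q̇_C = Q̇_H − Ẇ = 1264000 W.

1264000 W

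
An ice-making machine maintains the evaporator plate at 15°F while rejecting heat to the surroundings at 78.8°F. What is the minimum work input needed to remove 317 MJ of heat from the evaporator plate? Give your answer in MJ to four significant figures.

42.61 MJ

In absolute terms T_C = 263.71 K and T_H = 299.15 K, so ΔT = 35.44 K.
The reversible limit is COP_R = T_C/ΔT = 7.440, so W_min = Q_C/COP = Q_C·ΔT/T_C.
W_min = 317.0 × 35.44/263.71 = 42.61 MJ.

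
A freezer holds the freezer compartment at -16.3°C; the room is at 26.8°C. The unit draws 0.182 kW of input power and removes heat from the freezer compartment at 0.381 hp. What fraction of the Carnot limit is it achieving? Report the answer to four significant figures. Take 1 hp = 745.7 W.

0.2619

Converting, Q̇_C = 0.3810 hp = 0.2841 kW, so COP_actual = Q̇_C/Ẇ = 0.2841/0.1820 = 1.561.
In absolute terms T_C = 256.85 K and T_H = 299.95 K, so ΔT = 43.10 K.
COP_Carnot = T_C/ΔT = 256.85/43.10 = 5.959.
η_II = COP_actual/COP_Carnot = 1.561/5.959 = 0.2619.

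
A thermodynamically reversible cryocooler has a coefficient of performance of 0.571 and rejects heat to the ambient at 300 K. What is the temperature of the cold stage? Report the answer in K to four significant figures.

For a Carnot refrigerator COP_R = T_C/(T_H − T_C), so T_C = COP·T_H/(1 + COP).
With T_H = 300.00 K, T_C = 0.571 × 300.00/1.571 = 109.04 K.

109.0 K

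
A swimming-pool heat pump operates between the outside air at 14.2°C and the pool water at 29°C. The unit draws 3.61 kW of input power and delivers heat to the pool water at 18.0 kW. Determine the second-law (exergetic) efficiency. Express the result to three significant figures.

COP_actual = Q̇_H/Ẇ = 18.00/3.610 = 4.986.
In absolute terms T_C = 287.35 K and T_H = 302.15 K, so ΔT = 14.80 K.
COP_Carnot = T_H/ΔT = 302.15/14.80 = 20.42.
η_II = COP_actual/COP_Carnot = 4.986/20.42 = 0.2442.

0.244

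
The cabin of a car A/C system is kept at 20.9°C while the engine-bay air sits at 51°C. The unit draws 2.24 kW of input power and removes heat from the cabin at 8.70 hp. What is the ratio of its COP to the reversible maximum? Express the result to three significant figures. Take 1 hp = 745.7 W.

0.296

Converting, Q̇_C = 8.700 hp = 6.488 kW, so COP_actual = Q̇_C/Ẇ = 6.488/2.240 = 2.896.
In absolute terms T_C = 294.05 K and T_H = 324.15 K, so ΔT = 30.10 K.
COP_Carnot = T_C/ΔT = 294.05/30.10 = 9.769.
η_II = COP_actual/COP_Carnot = 2.896/9.769 = 0.2965.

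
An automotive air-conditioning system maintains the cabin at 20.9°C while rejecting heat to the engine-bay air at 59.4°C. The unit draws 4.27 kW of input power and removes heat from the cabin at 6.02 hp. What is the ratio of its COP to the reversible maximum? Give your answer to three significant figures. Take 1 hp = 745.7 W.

0.138

Converting, Q̇_C = 6.020 hp = 4.489 kW, so COP_actual = Q̇_C/Ẇ = 4.489/4.270 = 1.051.
In absolute terms T_C = 294.05 K and T_H = 332.55 K, so ΔT = 38.50 K.
COP_Carnot = T_C/ΔT = 294.05/38.50 = 7.638.
η_II = COP_actual/COP_Carnot = 1.051/7.638 = 0.1376.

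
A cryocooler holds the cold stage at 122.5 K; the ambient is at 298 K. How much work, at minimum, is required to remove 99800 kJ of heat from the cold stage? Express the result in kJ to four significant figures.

The reservoir spacing is ΔT = 298 − 122.5 = 175.5 K.
The reversible limit is COP_R = T_C/ΔT = 0.6980, so W_min = Q_C/COP = Q_C·ΔT/T_C.
W_min = 99800 × 175.5/122.50 = 143000 kJ.

143000 kJ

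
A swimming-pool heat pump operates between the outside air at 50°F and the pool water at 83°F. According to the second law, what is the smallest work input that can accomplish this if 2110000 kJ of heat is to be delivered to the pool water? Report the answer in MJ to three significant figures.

In absolute terms T_C = 283.15 K and T_H = 301.48 K, so ΔT = 18.33 K.
The reversible limit is COP_HP = T_H/ΔT = 16.44, so W_min = Q_H/COP = Q_H·ΔT/T_H.
W_min = 2110000 × 18.33/301.48 = 128300 kJ = 128.3 MJ.

128 MJ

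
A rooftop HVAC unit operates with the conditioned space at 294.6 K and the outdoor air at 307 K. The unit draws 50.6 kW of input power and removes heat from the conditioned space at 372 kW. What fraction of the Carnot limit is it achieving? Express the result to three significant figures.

COP_actual = Q̇_C/Ẇ = 372.0/50.60 = 7.352.
The reservoir spacing is ΔT = 307 − 294.6 = 12.40 K.
COP_Carnot = T_C/ΔT = 294.60/12.40 = 23.76.
η_II = COP_actual/COP_Carnot = 7.352/23.76 = 0.3094.

0.309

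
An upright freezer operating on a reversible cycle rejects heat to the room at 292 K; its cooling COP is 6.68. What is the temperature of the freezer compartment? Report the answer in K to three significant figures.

For a Carnot refrigerator COP_R = T_C/(T_H − T_C), so T_C = COP·T_H/(1 + COP).
With T_H = 292.00 K, T_C = 6.68 × 292.00/7.680 = 253.98 K.

254 K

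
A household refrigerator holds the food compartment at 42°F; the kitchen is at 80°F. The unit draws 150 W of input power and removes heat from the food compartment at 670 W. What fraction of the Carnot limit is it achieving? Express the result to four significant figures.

COP_actual = Q̇_C/Ẇ = 670.0/150.0 = 4.467.
In absolute terms T_C = 278.71 K and T_H = 299.82 K, so ΔT = 21.11 K.
COP_Carnot = T_C/ΔT = 278.71/21.11 = 13.20.
η_II = COP_actual/COP_Carnot = 4.467/13.20 = 0.3383.

0.3383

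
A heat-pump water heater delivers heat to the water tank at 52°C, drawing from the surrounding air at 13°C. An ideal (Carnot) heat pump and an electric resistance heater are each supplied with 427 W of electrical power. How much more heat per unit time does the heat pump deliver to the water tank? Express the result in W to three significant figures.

In absolute terms T_C = 286.15 K and T_H = 325.15 K, so ΔT = 39.00 K.
COP_Carnot = T_H/ΔT = 325.15/39.00 = 8.337.
The heat pump delivers Q̇_H = COP × Ẇ = 3560 W; the resistance heater delivers Ẇ = 427.0 W.
Extra = (COP − 1)·Ẇ = 3133 W.

3130 W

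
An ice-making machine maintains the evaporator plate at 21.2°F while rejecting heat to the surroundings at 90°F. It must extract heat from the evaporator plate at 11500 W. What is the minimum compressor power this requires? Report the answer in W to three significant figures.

In absolute terms T_C = 267.15 K and T_H = 305.37 K, so ΔT = 38.22 K.
COP_Carnot = T_C/ΔT = 267.15/38.22 = 6.989.
Ẇ_min = Q̇/COP_Carnot = 11500/6.989 = 1645 W.

1650 W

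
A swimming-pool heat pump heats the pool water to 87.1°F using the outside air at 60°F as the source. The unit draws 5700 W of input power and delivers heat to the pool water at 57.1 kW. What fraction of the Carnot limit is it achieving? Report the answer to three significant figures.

0.497

Converting, Q̇_H = 57.10 kW = 57100 W, so COP_actual = Q̇_H/Ẇ = 57100/5700 = 10.02.
In absolute terms T_C = 288.71 K and T_H = 303.76 K, so ΔT = 15.06 K.
COP_Carnot = T_H/ΔT = 303.76/15.06 = 20.18.
η_II = COP_actual/COP_Carnot = 10.02/20.18 = 0.4965.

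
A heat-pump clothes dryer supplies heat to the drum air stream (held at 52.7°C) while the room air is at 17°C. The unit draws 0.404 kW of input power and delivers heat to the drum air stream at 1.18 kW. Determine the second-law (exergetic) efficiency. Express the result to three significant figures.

COP_actual = Q̇_H/Ẇ = 1.180/0.4040 = 2.921.
In absolute terms T_C = 290.15 K and T_H = 325.85 K, so ΔT = 35.70 K.
COP_Carnot = T_H/ΔT = 325.85/35.70 = 9.127.
η_II = COP_actual/COP_Carnot = 2.921/9.127 = 0.3200.

0.320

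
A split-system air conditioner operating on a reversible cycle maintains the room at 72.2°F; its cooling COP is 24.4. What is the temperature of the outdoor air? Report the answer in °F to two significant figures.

COP_R = T_C/(T_H − T_C) gives T_H − T_C = T_C/COP.
With T_C = 295.48 K, T_H = 295.48 × (1 + 1/24.4) = 307.59 K.
Converting, 307.59 K = 94.00°F.

94 °F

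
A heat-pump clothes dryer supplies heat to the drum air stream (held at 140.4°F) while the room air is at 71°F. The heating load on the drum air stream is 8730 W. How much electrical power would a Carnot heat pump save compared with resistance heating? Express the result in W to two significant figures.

7700 W

In absolute terms T_C = 294.82 K and T_H = 333.37 K, so ΔT = 38.56 K.
COP_Carnot = T_H/ΔT = 333.37/38.56 = 8.647.
Resistance heating needs Ẇ_res = Q̇_H = 8730 W; the reversible heat pump needs only Ẇ_hp = Q̇_H/COP = 1010 W.
Saving = 8730 − 1010 = 7720 W.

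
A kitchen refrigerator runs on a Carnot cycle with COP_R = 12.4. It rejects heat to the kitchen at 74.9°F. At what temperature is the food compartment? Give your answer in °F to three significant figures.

35.0 °F

For a Carnot refrigerator COP_R = T_C/(T_H − T_C), so T_C = COP·T_H/(1 + COP).
With T_H = 296.98 K, T_C = 12.4 × 296.98/13.40 = 274.82 K.
Converting, 274.82 K = 35.01°F.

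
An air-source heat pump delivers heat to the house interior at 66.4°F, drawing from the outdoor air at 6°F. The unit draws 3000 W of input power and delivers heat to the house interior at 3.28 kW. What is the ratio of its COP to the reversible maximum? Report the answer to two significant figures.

Converting, Q̇_H = 3.280 kW = 3280 W, so COP_actual = Q̇_H/Ẇ = 3280/3000 = 1.093.
In absolute terms T_C = 258.71 K and T_H = 292.26 K, so ΔT = 33.56 K.
COP_Carnot = T_H/ΔT = 292.26/33.56 = 8.710.
η_II = COP_actual/COP_Carnot = 1.093/8.710 = 0.1255.

0.13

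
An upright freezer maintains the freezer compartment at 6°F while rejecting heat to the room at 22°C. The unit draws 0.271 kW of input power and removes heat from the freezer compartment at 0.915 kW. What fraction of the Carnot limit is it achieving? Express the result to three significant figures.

0.476

COP_actual = Q̇_C/Ẇ = 0.9150/0.2710 = 3.376.
In absolute terms T_C = 258.71 K and T_H = 295.15 K, so ΔT = 36.44 K.
COP_Carnot = T_C/ΔT = 258.71/36.44 = 7.099.
η_II = COP_actual/COP_Carnot = 3.376/7.099 = 0.4756.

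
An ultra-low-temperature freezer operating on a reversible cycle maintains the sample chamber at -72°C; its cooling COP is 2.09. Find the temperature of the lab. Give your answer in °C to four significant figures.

24.24 °C

COP_R = T_C/(T_H − T_C) gives T_H − T_C = T_C/COP.
With T_C = 201.15 K, T_H = 201.15 × (1 + 1/2.09) = 297.39 K.
Converting, 297.39 K = 24.24°C.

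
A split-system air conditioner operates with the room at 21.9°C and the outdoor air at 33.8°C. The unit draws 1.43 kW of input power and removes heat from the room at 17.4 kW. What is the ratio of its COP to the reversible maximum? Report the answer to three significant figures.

COP_actual = Q̇_C/Ẇ = 17.40/1.430 = 12.17.
In absolute terms T_C = 295.05 K and T_H = 306.95 K, so ΔT = 11.90 K.
COP_Carnot = T_C/ΔT = 295.05/11.90 = 24.79.
η_II = COP_actual/COP_Carnot = 12.17/24.79 = 0.4908.

0.491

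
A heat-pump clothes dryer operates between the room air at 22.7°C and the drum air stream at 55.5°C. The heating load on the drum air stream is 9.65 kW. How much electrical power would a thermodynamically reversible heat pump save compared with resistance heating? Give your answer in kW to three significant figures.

In absolute terms T_C = 295.85 K and T_H = 328.65 K, so ΔT = 32.80 K.
COP_Carnot = T_H/ΔT = 328.65/32.80 = 10.02.
Resistance heating needs Ẇ_res = Q̇_H = 9.650 kW; the reversible heat pump needs only Ẇ_hp = Q̇_H/COP = 0.9631 kW.
Saving = 9.650 − 0.9631 = 8.687 kW.

8.69 kW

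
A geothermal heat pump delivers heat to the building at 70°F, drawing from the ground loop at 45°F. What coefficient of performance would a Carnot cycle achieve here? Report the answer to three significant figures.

21.2

In absolute terms T_C = 280.37 K and T_H = 294.26 K, so ΔT = 13.89 K.
For a reversible cycle, COP_Carnot = T_H/ΔT = 294.26/13.89 = 21.19.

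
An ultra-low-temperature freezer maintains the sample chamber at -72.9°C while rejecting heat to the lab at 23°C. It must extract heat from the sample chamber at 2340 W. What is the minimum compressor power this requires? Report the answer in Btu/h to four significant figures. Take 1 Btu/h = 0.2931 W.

In absolute terms T_C = 200.25 K and T_H = 296.15 K, so ΔT = 95.90 K.
COP_Carnot = T_C/ΔT = 200.25/95.90 = 2.088.
Ẇ_min = Q̇/COP_Carnot = 2340/2.088 = 1121 W = 3823 Btu/h.

3823 Btu/h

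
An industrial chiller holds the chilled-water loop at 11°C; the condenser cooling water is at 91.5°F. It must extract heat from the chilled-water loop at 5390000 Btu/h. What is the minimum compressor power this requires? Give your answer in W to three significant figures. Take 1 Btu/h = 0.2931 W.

123000 W

In absolute terms T_C = 284.15 K and T_H = 306.21 K, so ΔT = 22.06 K.
COP_Carnot = T_C/ΔT = 284.15/22.06 = 12.88.
Ẇ_min = Q̇/COP_Carnot = 5390000/12.88 = 418400 Btu/h = 122600 W.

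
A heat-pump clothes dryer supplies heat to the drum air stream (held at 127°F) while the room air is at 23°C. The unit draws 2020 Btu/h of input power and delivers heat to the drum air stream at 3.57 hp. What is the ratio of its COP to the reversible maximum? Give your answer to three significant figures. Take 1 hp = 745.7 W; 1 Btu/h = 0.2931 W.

Converting, Q̇_H = 3.570 hp = 9083 Btu/h, so COP_actual = Q̇_H/Ẇ = 9083/2020 = 4.496.
In absolute terms T_C = 296.15 K and T_H = 325.93 K, so ΔT = 29.78 K.
COP_Carnot = T_H/ΔT = 325.93/29.78 = 10.95.
η_II = COP_actual/COP_Carnot = 4.496/10.95 = 0.4108.

0.411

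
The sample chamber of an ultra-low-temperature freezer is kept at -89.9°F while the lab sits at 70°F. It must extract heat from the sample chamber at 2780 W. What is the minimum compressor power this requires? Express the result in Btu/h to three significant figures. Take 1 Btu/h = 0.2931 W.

4100 Btu/h

In absolute terms T_C = 205.43 K and T_H = 294.26 K, so ΔT = 88.83 K.
COP_Carnot = T_C/ΔT = 205.43/88.83 = 2.313.
Ẇ_min = Q̇/COP_Carnot = 2780/2.313 = 1202 W = 4102 Btu/h.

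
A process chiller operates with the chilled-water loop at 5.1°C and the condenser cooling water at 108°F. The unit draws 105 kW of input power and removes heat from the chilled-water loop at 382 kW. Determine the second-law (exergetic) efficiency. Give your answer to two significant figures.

0.49

COP_actual = Q̇_C/Ẇ = 382.0/105.0 = 3.638.
In absolute terms T_C = 278.25 K and T_H = 315.37 K, so ΔT = 37.12 K.
COP_Carnot = T_C/ΔT = 278.25/37.12 = 7.496.
η_II = COP_actual/COP_Carnot = 3.638/7.496 = 0.4854.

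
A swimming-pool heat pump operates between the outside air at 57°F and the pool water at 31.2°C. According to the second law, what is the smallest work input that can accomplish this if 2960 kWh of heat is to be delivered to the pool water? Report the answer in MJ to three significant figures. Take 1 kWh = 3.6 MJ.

606 MJ

In absolute terms T_C = 287.04 K and T_H = 304.35 K, so ΔT = 17.31 K.
The reversible limit is COP_HP = T_H/ΔT = 17.58, so W_min = Q_H/COP = Q_H·ΔT/T_H.
W_min = 2960 × 17.31/304.35 = 168.4 kWh = 606.1 MJ.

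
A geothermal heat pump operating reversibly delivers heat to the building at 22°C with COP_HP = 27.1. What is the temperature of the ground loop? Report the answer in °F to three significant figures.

52.0 °F

COP_HP = T_H/(T_H − T_C) gives T_H − T_C = T_H/COP.
With T_H = 295.15 K, T_C = 295.15 × (1 − 1/27.1) = 284.26 K.
Converting, 284.26 K = 52.00°F.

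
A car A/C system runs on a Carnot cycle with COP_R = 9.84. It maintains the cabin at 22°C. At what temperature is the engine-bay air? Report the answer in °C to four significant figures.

COP_R = T_C/(T_H − T_C) gives T_H − T_C = T_C/COP.
With T_C = 295.15 K, T_H = 295.15 × (1 + 1/9.84) = 325.14 K.
Converting, 325.14 K = 51.99°C.

51.99 °C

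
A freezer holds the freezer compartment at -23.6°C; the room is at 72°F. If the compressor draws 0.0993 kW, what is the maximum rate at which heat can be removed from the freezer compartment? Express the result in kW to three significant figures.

In absolute terms T_C = 249.55 K and T_H = 295.37 K, so ΔT = 45.82 K.
COP_Carnot = T_C/ΔT = 249.55/45.82 = 5.446.
Q̇_max = COP_Carnot × Ẇ = 5.446 × 0.09930 kW = 0.5408 kW.

0.541 kW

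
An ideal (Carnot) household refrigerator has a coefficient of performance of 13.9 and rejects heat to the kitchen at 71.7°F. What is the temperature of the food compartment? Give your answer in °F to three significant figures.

For a Carnot refrigerator COP_R = T_C/(T_H − T_C), so T_C = COP·T_H/(1 + COP).
With T_H = 295.21 K, T_C = 13.9 × 295.21/14.90 = 275.39 K.
Converting, 275.39 K = 36.04°F.

36.0 °F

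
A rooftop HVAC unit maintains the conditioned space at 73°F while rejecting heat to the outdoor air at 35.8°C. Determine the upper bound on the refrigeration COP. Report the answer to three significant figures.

In absolute terms T_C = 295.93 K and T_H = 308.95 K, so ΔT = 13.02 K.
For a reversible cycle, COP_Carnot = T_C/ΔT = 295.93/13.02 = 22.72.

22.7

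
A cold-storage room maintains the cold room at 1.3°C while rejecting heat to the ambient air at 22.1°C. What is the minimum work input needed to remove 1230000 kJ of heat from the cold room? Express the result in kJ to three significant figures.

In absolute terms T_C = 274.45 K and T_H = 295.25 K, so ΔT = 20.80 K.
The reversible limit is COP_R = T_C/ΔT = 13.19, so W_min = Q_C/COP = Q_C·ΔT/T_C.
W_min = 1230000 × 20.80/274.45 = 93220 kJ.

93200 kJ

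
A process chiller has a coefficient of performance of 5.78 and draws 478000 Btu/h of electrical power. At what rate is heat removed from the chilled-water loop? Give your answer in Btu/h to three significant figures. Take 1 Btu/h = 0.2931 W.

2760000 Btu/h

Q̇_C = COP × Ẇ = 5.78 × 478000 = 2763000 Btu/h.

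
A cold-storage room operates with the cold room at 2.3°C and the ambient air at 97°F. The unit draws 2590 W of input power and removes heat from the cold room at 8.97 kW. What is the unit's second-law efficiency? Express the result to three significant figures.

0.425

Converting, Q̇_C = 8.970 kW = 8970 W, so COP_actual = Q̇_C/Ẇ = 8970/2590 = 3.463.
In absolute terms T_C = 275.45 K and T_H = 309.26 K, so ΔT = 33.81 K.
COP_Carnot = T_C/ΔT = 275.45/33.81 = 8.147.
η_II = COP_actual/COP_Carnot = 3.463/8.147 = 0.4251.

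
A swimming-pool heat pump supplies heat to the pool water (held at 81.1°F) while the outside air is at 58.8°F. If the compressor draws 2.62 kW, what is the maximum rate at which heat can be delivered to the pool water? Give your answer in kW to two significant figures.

64 kW

In absolute terms T_C = 288.04 K and T_H = 300.43 K, so ΔT = 12.39 K.
COP_Carnot = T_H/ΔT = 300.43/12.39 = 24.25.
Q̇_max = COP_Carnot × Ẇ = 24.25 × 2.620 kW = 63.53 kW.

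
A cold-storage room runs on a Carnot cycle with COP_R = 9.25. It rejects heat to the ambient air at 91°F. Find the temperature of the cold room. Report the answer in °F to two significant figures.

For a Carnot refrigerator COP_R = T_C/(T_H − T_C), so T_C = COP·T_H/(1 + COP).
With T_H = 305.93 K, T_C = 9.25 × 305.93/10.25 = 276.08 K.
Converting, 276.08 K = 37.28°F.

37 °F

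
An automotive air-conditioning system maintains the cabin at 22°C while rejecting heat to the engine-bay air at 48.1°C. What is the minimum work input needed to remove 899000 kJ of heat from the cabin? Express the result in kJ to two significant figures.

79000 kJ

In absolute terms T_C = 295.15 K and T_H = 321.25 K, so ΔT = 26.10 K.
The reversible limit is COP_R = T_C/ΔT = 11.31, so W_min = Q_C/COP = Q_C·ΔT/T_C.
W_min = 899000 × 26.10/295.15 = 79500 kJ.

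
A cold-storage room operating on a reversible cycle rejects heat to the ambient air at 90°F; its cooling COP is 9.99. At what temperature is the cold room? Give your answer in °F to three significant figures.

40.0 °F

For a Carnot refrigerator COP_R = T_C/(T_H − T_C), so T_C = COP·T_H/(1 + COP).
With T_H = 305.37 K, T_C = 9.99 × 305.37/10.99 = 277.59 K.
Converting, 277.59 K = 39.98°F.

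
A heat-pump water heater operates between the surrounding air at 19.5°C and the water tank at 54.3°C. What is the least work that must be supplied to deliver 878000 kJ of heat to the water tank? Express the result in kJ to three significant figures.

93300 kJ

In absolute terms T_C = 292.65 K and T_H = 327.45 K, so ΔT = 34.80 K.
The reversible limit is COP_HP = T_H/ΔT = 9.409, so W_min = Q_H/COP = Q_H·ΔT/T_H.
W_min = 878000 × 34.80/327.45 = 93310 kJ.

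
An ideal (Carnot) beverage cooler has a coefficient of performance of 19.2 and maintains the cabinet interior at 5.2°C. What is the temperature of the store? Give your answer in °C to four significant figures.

19.70 °C

COP_R = T_C/(T_H − T_C) gives T_H − T_C = T_C/COP.
With T_C = 278.35 K, T_H = 278.35 × (1 + 1/19.2) = 292.85 K.
Converting, 292.85 K = 19.70°C.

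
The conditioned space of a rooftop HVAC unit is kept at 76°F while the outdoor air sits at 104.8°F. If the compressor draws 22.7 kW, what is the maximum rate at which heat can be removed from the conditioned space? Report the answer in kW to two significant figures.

In absolute terms T_C = 297.59 K and T_H = 313.59 K, so ΔT = 16.00 K.
COP_Carnot = T_C/ΔT = 297.59/16.00 = 18.60.
Q̇_max = COP_Carnot × Ẇ = 18.60 × 22.70 kW = 422.2 kW.

420 kW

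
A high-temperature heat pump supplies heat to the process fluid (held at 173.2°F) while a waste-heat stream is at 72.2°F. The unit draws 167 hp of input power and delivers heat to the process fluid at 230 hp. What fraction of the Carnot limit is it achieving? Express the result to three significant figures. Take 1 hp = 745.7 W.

0.220

COP_actual = Q̇_H/Ẇ = 230.0/167.0 = 1.377.
In absolute terms T_C = 295.48 K and T_H = 351.59 K, so ΔT = 56.11 K.
COP_Carnot = T_H/ΔT = 351.59/56.11 = 6.266.
η_II = COP_actual/COP_Carnot = 1.377/6.266 = 0.2198.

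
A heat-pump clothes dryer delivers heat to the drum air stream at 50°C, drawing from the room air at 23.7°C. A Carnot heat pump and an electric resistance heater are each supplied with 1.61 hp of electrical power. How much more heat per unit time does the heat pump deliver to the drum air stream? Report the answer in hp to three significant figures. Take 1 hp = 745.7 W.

18.2 hp

In absolute terms T_C = 296.85 K and T_H = 323.15 K, so ΔT = 26.30 K.
COP_Carnot = T_H/ΔT = 323.15/26.30 = 12.29.
The heat pump delivers Q̇_H = COP × Ẇ = 19.78 hp; the resistance heater delivers Ẇ = 1.610 hp.
Extra = (COP − 1)·Ẇ = 18.17 hp.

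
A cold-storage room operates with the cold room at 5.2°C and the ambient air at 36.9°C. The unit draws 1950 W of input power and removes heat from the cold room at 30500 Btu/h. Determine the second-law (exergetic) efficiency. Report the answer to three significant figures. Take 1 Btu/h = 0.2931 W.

Converting, Q̇_C = 30500 Btu/h = 8940 W, so COP_actual = Q̇_C/Ẇ = 8940/1950 = 4.584.
In absolute terms T_C = 278.35 K and T_H = 310.05 K, so ΔT = 31.70 K.
COP_Carnot = T_C/ΔT = 278.35/31.70 = 8.781.
η_II = COP_actual/COP_Carnot = 4.584/8.781 = 0.5221.

0.522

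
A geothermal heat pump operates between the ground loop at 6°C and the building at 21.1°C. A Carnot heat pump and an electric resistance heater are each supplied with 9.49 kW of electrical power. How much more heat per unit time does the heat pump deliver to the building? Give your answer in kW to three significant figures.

175 kW

In absolute terms T_C = 279.15 K and T_H = 294.25 K, so ΔT = 15.10 K.
COP_Carnot = T_H/ΔT = 294.25/15.10 = 19.49.
The heat pump delivers Q̇_H = COP × Ẇ = 184.9 kW; the resistance heater delivers Ẇ = 9.490 kW.
Extra = (COP − 1)·Ẇ = 175.4 kW.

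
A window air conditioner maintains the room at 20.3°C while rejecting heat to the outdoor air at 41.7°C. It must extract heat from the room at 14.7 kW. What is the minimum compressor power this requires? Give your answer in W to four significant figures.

1072 W

In absolute terms T_C = 293.45 K and T_H = 314.85 K, so ΔT = 21.40 K.
COP_Carnot = T_C/ΔT = 293.45/21.40 = 13.71.
Ẇ_min = Q̇/COP_Carnot = 14.70/13.71 = 1.072 kW = 1072 W.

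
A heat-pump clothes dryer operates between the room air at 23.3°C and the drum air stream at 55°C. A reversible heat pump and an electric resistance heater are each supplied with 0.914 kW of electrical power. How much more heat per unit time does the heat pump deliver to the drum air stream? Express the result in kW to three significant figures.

8.55 kW

In absolute terms T_C = 296.45 K and T_H = 328.15 K, so ΔT = 31.70 K.
COP_Carnot = T_H/ΔT = 328.15/31.70 = 10.35.
The heat pump delivers Q̇_H = COP × Ẇ = 9.461 kW; the resistance heater delivers Ẇ = 0.9140 kW.
Extra = (COP − 1)·Ẇ = 8.547 kW.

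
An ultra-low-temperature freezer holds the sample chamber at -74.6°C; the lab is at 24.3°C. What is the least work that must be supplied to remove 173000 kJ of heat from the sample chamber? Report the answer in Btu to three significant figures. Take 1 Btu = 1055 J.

81700 Btu

In absolute terms T_C = 198.55 K and T_H = 297.45 K, so ΔT = 98.90 K.
The reversible limit is COP_R = T_C/ΔT = 2.008, so W_min = Q_C/COP = Q_C·ΔT/T_C.
W_min = 173000 × 98.90/198.55 = 86170 kJ = 81680 Btu.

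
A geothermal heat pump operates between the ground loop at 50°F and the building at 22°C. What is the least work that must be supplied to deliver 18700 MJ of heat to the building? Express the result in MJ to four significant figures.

In absolute terms T_C = 283.15 K and T_H = 295.15 K, so ΔT = 12.00 K.
The reversible limit is COP_HP = T_H/ΔT = 24.60, so W_min = Q_H/COP = Q_H·ΔT/T_H.
W_min = 18700 × 12.00/295.15 = 760.3 MJ.

760.3 MJ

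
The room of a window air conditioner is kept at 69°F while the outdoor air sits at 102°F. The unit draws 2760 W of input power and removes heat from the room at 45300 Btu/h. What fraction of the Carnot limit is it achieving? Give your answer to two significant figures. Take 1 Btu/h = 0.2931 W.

0.30

Converting, Q̇_C = 45300 Btu/h = 13280 W, so COP_actual = Q̇_C/Ẇ = 13280/2760 = 4.811.
In absolute terms T_C = 293.71 K and T_H = 312.04 K, so ΔT = 18.33 K.
COP_Carnot = T_C/ΔT = 293.71/18.33 = 16.02.
η_II = COP_actual/COP_Carnot = 4.811/16.02 = 0.3003.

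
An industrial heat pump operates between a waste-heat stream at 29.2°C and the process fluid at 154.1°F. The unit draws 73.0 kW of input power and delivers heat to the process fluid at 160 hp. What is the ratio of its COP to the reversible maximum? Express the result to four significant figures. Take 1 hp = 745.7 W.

0.1852

Converting, Q̇_H = 160.0 hp = 119.3 kW, so COP_actual = Q̇_H/Ẇ = 119.3/73.00 = 1.634.
In absolute terms T_C = 302.35 K and T_H = 340.98 K, so ΔT = 38.63 K.
COP_Carnot = T_H/ΔT = 340.98/38.63 = 8.826.
η_II = COP_actual/COP_Carnot = 1.634/8.826 = 0.1852.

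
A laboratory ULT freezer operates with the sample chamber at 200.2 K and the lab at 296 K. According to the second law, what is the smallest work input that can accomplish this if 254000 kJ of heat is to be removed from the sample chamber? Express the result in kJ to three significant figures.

The reservoir spacing is ΔT = 296 − 200.2 = 95.80 K.
The reversible limit is COP_R = T_C/ΔT = 2.090, so W_min = Q_C/COP = Q_C·ΔT/T_C.
W_min = 254000 × 95.80/200.20 = 121500 kJ.

122000 kJ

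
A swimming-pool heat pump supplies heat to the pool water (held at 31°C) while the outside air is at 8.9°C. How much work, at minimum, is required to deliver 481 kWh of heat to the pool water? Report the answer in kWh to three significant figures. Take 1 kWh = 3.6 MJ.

35.0 kWh

In absolute terms T_C = 282.05 K and T_H = 304.15 K, so ΔT = 22.10 K.
The reversible limit is COP_HP = T_H/ΔT = 13.76, so W_min = Q_H/COP = Q_H·ΔT/T_H.
W_min = 481.0 × 22.10/304.15 = 34.95 kWh.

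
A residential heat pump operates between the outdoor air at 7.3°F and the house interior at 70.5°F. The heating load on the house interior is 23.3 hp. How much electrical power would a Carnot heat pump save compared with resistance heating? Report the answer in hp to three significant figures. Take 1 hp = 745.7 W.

20.5 hp

In absolute terms T_C = 259.43 K and T_H = 294.54 K, so ΔT = 35.11 K.
COP_Carnot = T_H/ΔT = 294.54/35.11 = 8.389.
Resistance heating needs Ẇ_res = Q̇_H = 23.30 hp; the reversible heat pump needs only Ẇ_hp = Q̇_H/COP = 2.778 hp.
Saving = 23.30 − 2.778 = 20.52 hp.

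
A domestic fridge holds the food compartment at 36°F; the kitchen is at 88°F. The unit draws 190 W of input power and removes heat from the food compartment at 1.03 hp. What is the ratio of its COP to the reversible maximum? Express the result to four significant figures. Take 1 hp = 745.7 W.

Converting, Q̇_C = 1.030 hp = 768.1 W, so COP_actual = Q̇_C/Ẇ = 768.1/190.0 = 4.042.
In absolute terms T_C = 275.37 K and T_H = 304.26 K, so ΔT = 28.89 K.
COP_Carnot = T_C/ΔT = 275.37/28.89 = 9.532.
η_II = COP_actual/COP_Carnot = 4.042/9.532 = 0.4241.

0.4241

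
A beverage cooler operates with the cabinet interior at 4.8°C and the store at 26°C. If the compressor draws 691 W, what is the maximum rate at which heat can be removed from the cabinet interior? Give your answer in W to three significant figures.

In absolute terms T_C = 277.95 K and T_H = 299.15 K, so ΔT = 21.20 K.
COP_Carnot = T_C/ΔT = 277.95/21.20 = 13.11.
Q̇_max = COP_Carnot × Ẇ = 13.11 × 691.0 W = 9060 W.

9060 W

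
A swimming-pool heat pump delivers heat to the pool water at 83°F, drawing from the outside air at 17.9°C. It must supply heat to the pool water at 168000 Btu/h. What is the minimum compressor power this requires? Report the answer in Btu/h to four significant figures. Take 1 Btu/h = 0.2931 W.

5814 Btu/h

In absolute terms T_C = 291.05 K and T_H = 301.48 K, so ΔT = 10.43 K.
COP_Carnot = T_H/ΔT = 301.48/10.43 = 28.90.
Ẇ_min = Q̇/COP_Carnot = 168000/28.90 = 5814 Btu/h.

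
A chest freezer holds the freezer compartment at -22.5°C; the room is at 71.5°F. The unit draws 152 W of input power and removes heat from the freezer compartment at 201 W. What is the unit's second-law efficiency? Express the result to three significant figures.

COP_actual = Q̇_C/Ẇ = 201.0/152.0 = 1.322.
In absolute terms T_C = 250.65 K and T_H = 295.09 K, so ΔT = 44.44 K.
COP_Carnot = T_C/ΔT = 250.65/44.44 = 5.640.
η_II = COP_actual/COP_Carnot = 1.322/5.640 = 0.2345.

0.234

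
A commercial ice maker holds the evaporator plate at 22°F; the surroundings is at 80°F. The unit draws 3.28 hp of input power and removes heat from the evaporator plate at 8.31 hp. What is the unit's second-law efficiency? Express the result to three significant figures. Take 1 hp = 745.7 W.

COP_actual = Q̇_C/Ẇ = 8.310/3.280 = 2.534.
In absolute terms T_C = 267.59 K and T_H = 299.82 K, so ΔT = 32.22 K.
COP_Carnot = T_C/ΔT = 267.59/32.22 = 8.305.
η_II = COP_actual/COP_Carnot = 2.534/8.305 = 0.3051.

0.305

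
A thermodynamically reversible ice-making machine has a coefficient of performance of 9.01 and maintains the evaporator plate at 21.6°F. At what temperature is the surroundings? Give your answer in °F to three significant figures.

75.0 °F

COP_R = T_C/(T_H − T_C) gives T_H − T_C = T_C/COP.
With T_C = 267.37 K, T_H = 267.37 × (1 + 1/9.01) = 297.05 K.
Converting, 297.05 K = 75.02°F.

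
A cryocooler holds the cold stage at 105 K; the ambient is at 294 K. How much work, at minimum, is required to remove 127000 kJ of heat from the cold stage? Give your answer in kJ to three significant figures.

The reservoir spacing is ΔT = 294 − 105 = 189.0 K.
The reversible limit is COP_R = T_C/ΔT = 0.5556, so W_min = Q_C/COP = Q_C·ΔT/T_C.
W_min = 127000 × 189.0/105.00 = 228600 kJ.

229000 kJ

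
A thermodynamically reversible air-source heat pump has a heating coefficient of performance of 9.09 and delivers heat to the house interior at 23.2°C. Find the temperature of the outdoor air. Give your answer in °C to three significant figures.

-9.40 °C

COP_HP = T_H/(T_H − T_C) gives T_H − T_C = T_H/COP.
With T_H = 296.35 K, T_C = 296.35 × (1 − 1/9.09) = 263.75 K.
Converting, 263.75 K = -9.40°C.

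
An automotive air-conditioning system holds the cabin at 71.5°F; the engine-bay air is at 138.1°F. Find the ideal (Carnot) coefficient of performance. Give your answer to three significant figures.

In absolute terms T_C = 295.09 K and T_H = 332.09 K, so ΔT = 37.00 K.
For a reversible cycle, COP_Carnot = T_C/ΔT = 295.09/37.00 = 7.976.

7.98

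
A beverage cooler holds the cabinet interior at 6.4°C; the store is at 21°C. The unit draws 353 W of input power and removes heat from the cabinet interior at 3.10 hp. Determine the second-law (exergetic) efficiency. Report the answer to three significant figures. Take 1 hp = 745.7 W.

0.342

Converting, Q̇_C = 3.100 hp = 2312 W, so COP_actual = Q̇_C/Ẇ = 2312/353.0 = 6.549.
In absolute terms T_C = 279.55 K and T_H = 294.15 K, so ΔT = 14.60 K.
COP_Carnot = T_C/ΔT = 279.55/14.60 = 19.15.
η_II = COP_actual/COP_Carnot = 6.549/19.15 = 0.3420.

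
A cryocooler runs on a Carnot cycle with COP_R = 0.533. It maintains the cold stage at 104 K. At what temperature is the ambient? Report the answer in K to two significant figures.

300 K

COP_R = T_C/(T_H − T_C) gives T_H − T_C = T_C/COP.
With T_C = 104.00 K, T_H = 104.00 × (1 + 1/0.533) = 299.12 K.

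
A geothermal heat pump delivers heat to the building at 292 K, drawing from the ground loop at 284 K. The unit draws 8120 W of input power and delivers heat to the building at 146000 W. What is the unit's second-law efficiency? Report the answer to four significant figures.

COP_actual = Q̇_H/Ẇ = 146000/8120 = 17.98.
The reservoir spacing is ΔT = 292 − 284 = 8.000 K.
COP_Carnot = T_H/ΔT = 292.00/8.000 = 36.50.
η_II = COP_actual/COP_Carnot = 17.98/36.50 = 0.4926.

0.4926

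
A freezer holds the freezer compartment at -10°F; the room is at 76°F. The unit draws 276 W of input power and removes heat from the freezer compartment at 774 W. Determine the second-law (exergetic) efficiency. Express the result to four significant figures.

COP_actual = Q̇_C/Ẇ = 774.0/276.0 = 2.804.
In absolute terms T_C = 249.82 K and T_H = 297.59 K, so ΔT = 47.78 K.
COP_Carnot = T_C/ΔT = 249.82/47.78 = 5.229.
η_II = COP_actual/COP_Carnot = 2.804/5.229 = 0.5363.

0.5363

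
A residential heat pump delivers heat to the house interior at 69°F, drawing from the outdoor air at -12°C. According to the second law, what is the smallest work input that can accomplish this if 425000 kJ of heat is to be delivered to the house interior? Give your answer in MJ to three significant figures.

In absolute terms T_C = 261.15 K and T_H = 293.71 K, so ΔT = 32.56 K.
The reversible limit is COP_HP = T_H/ΔT = 9.022, so W_min = Q_H/COP = Q_H·ΔT/T_H.
W_min = 425000 × 32.56/293.71 = 47110 kJ = 47.11 MJ.

47.1 MJ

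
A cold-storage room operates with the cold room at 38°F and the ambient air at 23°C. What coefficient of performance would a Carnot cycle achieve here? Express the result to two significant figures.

14

In absolute terms T_C = 276.48 K and T_H = 296.15 K, so ΔT = 19.67 K.
For a reversible cycle, COP_Carnot = T_C/ΔT = 276.48/19.67 = 14.06.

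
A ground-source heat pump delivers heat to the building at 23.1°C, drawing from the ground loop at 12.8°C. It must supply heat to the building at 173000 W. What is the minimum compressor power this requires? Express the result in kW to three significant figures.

In absolute terms T_C = 285.95 K and T_H = 296.25 K, so ΔT = 10.30 K.
COP_Carnot = T_H/ΔT = 296.25/10.30 = 28.76.
Ẇ_min = Q̇/COP_Carnot = 173000/28.76 = 6015 W = 6.015 kW.

6.01 kW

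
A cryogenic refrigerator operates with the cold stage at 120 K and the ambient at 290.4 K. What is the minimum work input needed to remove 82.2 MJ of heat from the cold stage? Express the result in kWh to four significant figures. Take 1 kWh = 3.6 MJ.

32.42 kWh

The reservoir spacing is ΔT = 290.4 − 120 = 170.4 K.
The reversible limit is COP_R = T_C/ΔT = 0.7042, so W_min = Q_C/COP = Q_C·ΔT/T_C.
W_min = 82.20 × 170.4/120.00 = 116.7 MJ = 32.42 kWh.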